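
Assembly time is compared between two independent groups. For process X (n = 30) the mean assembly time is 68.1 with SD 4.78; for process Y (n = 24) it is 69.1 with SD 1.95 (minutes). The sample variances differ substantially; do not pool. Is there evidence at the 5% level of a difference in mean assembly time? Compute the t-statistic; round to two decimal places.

-1.04

Let group 1 = process X, group 2 = process Y. H0: μ_1 = μ_2; H1: μ_1 ≠ μ_2 (Welch's two-sample t-test, two-sided).
t = (x̄_1 − x̄_2)/√(s_1²/n_1 + s_2²/n_2) = (68.1 − 69.1)/√(4.78²/30 + 1.95²/24) = -1.04
Welch–Satterthwaite df ≈ 40.13
Two-sided p-value ≈ 0.303
Since p ≈ 0.303 > α = 0.05, fail to reject H0; the evidence is not statistically significant.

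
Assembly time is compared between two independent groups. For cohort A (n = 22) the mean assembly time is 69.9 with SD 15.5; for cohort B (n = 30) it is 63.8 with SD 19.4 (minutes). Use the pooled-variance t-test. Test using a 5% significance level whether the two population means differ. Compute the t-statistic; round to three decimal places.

1.216

Let group 1 = cohort A, group 2 = cohort B. H0: μ_1 = μ_2; H1: μ_1 ≠ μ_2 (two-sample pooled-variance t-test, two-sided).
s_p² = [(22−1)·15.5² + (30−1)·19.4²]/(22+30−2) = 319.194
t = (69.9 − 63.8)/√[319.194·(1/22 + 1/30)] = 1.216
df = n₁ + n₂ − 2 = 50
Two-sided p-value ≈ 0.2295
Since p ≈ 0.2295 > α = 0.05, fail to reject H0; the data do not provide sufficient evidence against H0.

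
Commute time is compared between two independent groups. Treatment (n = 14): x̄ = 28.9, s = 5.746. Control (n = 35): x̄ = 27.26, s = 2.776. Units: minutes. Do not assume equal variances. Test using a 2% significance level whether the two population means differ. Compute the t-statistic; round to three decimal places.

Let group 1 = treatment, group 2 = control. H0: μ_1 = μ_2; H1: μ_1 ≠ μ_2 (Welch's two-sample t-test, two-sided).
t = (x̄_1 − x̄_2)/√(s_1²/n_1 + s_2²/n_2) = (28.9 − 27.26)/√(5.746²/14 + 2.776²/35) = 1.021
Welch–Satterthwaite df ≈ 15.49
Two-sided p-value ≈ 0.3228
Since p ≈ 0.3228 > α = 0.02, fail to reject H0; the evidence is not statistically significant.

1.021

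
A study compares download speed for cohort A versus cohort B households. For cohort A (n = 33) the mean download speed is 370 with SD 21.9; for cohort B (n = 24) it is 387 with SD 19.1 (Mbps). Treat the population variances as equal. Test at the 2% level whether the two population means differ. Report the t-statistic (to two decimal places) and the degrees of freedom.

Let group 1 = cohort A, group 2 = cohort B. H0: μ_1 = μ_2; H1: μ_1 ≠ μ_2 (two-sample pooled-variance t-test, two-sided).
s_p² = [(33−1)·21.9² + (24−1)·19.1²]/(33+24−2) = 431.603
t = (370 − 387)/√[431.603·(1/33 + 1/24)] = -3.05
df = n₁ + n₂ − 2 = 55
Two-sided p-value ≈ 0.004
Since p ≈ 0.004 < α = 0.02, reject H0; the evidence is statistically significant.

t = -3.05, df = 55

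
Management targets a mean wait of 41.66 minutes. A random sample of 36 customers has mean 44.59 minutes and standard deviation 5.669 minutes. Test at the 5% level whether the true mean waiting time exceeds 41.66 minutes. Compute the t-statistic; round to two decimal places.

3.10

H0: μ = 41.66; H1: μ > 41.66 (one-sample t-test, right-tailed).
t = (x̄ − μ₀)/(s/√n) = (44.59 − 41.66)/(5.669/√36) = 3.10
df = n − 1 = 35
p-value = P(T ≥ 3.10) ≈ 0.0019
Since p ≈ 0.0019 < α = 0.05, reject H0; the evidence is statistically significant.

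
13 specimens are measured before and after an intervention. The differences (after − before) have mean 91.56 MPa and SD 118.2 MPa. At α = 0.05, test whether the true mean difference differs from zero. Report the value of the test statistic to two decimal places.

H0: μ_d = 0; H1: μ_d ≠ 0 (paired t-test on the differences, two-sided).
t = d̄/(s_d/√n) = 91.56/(118.2/√13) = 2.79
df = n − 1 = 12
Two-sided p-value ≈ 0.016
Since p ≈ 0.016 < α = 0.05, reject H0; the evidence is statistically significant.

2.79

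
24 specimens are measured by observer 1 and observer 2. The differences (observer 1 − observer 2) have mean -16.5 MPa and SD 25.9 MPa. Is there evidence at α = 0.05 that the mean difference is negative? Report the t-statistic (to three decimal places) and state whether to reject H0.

H0: μ_d = 0; H1: μ_d < 0 (paired t-test on the differences, left-tailed).
t = d̄/(s_d/√n) = -16.5/(25.9/√24) = -3.121
df = n − 1 = 23
p-value = P(T ≤ -3.121) ≈ 0.002
Since p ≈ 0.002 < α = 0.05, reject H0; the data support H1.

t = -3.121; reject H0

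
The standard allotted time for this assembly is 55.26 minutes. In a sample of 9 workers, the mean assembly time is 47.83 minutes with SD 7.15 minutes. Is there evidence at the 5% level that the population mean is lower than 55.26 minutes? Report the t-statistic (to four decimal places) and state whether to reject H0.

t = -3.1175; reject H0

H0: μ = 55.26; H1: μ < 55.26 (one-sample t-test, left-tailed).
t = (x̄ − μ₀)/(s/√n) = (47.83 − 55.26)/(7.15/√9) = -3.1175
df = n − 1 = 8
p-value = P(T ≤ -3.1175) ≈ 0.007
Since p ≈ 0.007 < α = 0.05, reject H0; the data support H1.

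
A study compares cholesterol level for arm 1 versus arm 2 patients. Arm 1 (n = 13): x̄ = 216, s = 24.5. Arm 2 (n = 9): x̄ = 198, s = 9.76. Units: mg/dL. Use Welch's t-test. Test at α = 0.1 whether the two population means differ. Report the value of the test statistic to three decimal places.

2.389

Let group 1 = arm 1, group 2 = arm 2. H0: μ_1 = μ_2; H1: μ_1 ≠ μ_2 (Welch's two-sample t-test, two-sided).
t = (x̄_1 − x̄_2)/√(s_1²/n_1 + s_2²/n_2) = (216 − 198)/√(24.5²/13 + 9.76²/9) = 2.389
Welch–Satterthwaite df ≈ 16.81
Two-sided p-value ≈ 0.029
Since p ≈ 0.029 < α = 0.1, reject H0; the data support H1.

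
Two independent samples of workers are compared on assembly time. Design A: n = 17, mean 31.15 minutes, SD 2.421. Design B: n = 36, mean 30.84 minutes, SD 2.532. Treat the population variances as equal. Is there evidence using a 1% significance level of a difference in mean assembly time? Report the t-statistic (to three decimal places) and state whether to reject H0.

Let group 1 = design A, group 2 = design B. H0: μ_1 = μ_2; H1: μ_1 ≠ μ_2 (two-sample pooled-variance t-test, two-sided).
s_p² = [(17−1)·2.421² + (36−1)·2.532²]/(17+36−2) = 6.23854
t = (31.15 − 30.84)/√[6.23854·(1/17 + 1/36)] = 0.422
df = n₁ + n₂ − 2 = 51
Two-sided p-value ≈ 0.6750
Since p ≈ 0.6750 > α = 0.01, fail to reject H0; the data do not provide sufficient evidence against H0.

t = 0.422; fail to reject H0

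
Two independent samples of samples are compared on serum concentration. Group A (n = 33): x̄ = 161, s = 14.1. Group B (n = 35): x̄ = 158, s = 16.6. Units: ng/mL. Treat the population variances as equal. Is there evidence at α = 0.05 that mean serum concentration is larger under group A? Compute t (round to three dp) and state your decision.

t = 0.801; fail to reject H0

Let group 1 = group A, group 2 = group B. H0: μ_1 = μ_2; H1: μ_1 > μ_2 (two-sample pooled-variance t-test, right-tailed).
s_p² = [(33−1)·14.1² + (35−1)·16.6²]/(33+35−2) = 238.348
t = (161 − 158)/√[238.348·(1/33 + 1/35)] = 0.801
df = n₁ + n₂ − 2 = 66
p-value = P(T ≥ 0.801) ≈ 0.2130
Since p ≈ 0.2130 > α = 0.05, fail to reject H0; the data do not provide sufficient evidence against H0.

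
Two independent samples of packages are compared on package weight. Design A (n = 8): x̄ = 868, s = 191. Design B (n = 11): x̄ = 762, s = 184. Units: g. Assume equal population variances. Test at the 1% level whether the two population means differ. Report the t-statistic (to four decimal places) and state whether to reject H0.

Let group 1 = design A, group 2 = design B. H0: μ_1 = μ_2; H1: μ_1 ≠ μ_2 (two-sample pooled-variance t-test, two-sided).
s_p² = [(8−1)·191² + (11−1)·184²]/(8+11−2) = 34936.9
t = (868 − 762)/√[34936.9·(1/8 + 1/11)] = 1.2205
df = n₁ + n₂ − 2 = 17
Two-sided p-value ≈ 0.2389
Since p ≈ 0.2389 > α = 0.01, fail to reject H0; the data do not provide sufficient evidence against H0.

t = 1.2205; fail to reject H0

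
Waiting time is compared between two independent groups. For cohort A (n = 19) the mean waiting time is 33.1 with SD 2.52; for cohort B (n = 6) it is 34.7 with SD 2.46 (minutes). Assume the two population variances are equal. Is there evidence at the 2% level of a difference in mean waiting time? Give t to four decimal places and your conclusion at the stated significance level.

Let group 1 = cohort A, group 2 = cohort B. H0: μ_1 = μ_2; H1: μ_1 ≠ μ_2 (two-sample pooled-variance t-test, two-sided).
s_p² = [(19−1)·2.52² + (6−1)·2.46²]/(19+6−2) = 6.28544
t = (33.1 − 34.7)/√[6.28544·(1/19 + 1/6)] = -1.3628
df = n₁ + n₂ − 2 = 23
Two-sided p-value ≈ 0.186
Since p ≈ 0.186 > α = 0.02, fail to reject H0; the data do not provide sufficient evidence against H0.

t = -1.3628; fail to reject H0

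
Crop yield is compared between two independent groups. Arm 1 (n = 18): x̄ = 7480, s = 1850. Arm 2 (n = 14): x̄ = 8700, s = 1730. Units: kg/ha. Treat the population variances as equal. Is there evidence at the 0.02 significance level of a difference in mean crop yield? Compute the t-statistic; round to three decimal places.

Let group 1 = arm 1, group 2 = arm 2. H0: μ_1 = μ_2; H1: μ_1 ≠ μ_2 (two-sample pooled-variance t-test, two-sided).
s_p² = [(18−1)·1850² + (14−1)·1730²]/(18+14−2) = 3236340
t = (7480 − 8700)/√[3236340·(1/18 + 1/14)] = -1.903
df = n₁ + n₂ − 2 = 30
Two-sided p-value ≈ 0.0667
Since p ≈ 0.0667 > α = 0.02, fail to reject H0; the evidence is not statistically significant.

-1.903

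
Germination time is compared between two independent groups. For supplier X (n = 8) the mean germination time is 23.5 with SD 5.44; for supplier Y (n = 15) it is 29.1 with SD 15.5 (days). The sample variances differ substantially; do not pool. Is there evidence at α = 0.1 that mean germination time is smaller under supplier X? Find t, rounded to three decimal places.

-1.261

Let group 1 = supplier X, group 2 = supplier Y. H0: μ_1 = μ_2; H1: μ_1 < μ_2 (Welch's two-sample t-test, left-tailed).
t = (x̄_1 − x̄_2)/√(s_1²/n_1 + s_2²/n_2) = (23.5 − 29.1)/√(5.44²/8 + 15.5²/15) = -1.261
Welch–Satterthwaite df ≈ 19.17
p-value = P(T ≤ -1.261) ≈ 0.111
Since p ≈ 0.111 > α = 0.1, fail to reject H0; the data do not provide sufficient evidence against H0.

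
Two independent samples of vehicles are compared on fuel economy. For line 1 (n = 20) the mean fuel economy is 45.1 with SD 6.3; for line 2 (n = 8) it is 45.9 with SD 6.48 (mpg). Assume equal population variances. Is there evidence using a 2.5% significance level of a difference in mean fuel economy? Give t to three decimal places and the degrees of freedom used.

t = -0.301, df = 26

Let group 1 = line 1, group 2 = line 2. H0: μ_1 = μ_2; H1: μ_1 ≠ μ_2 (two-sample pooled-variance t-test, two-sided).
s_p² = [(20−1)·6.3² + (8−1)·6.48²]/(20+8−2) = 40.3093
t = (45.1 − 45.9)/√[40.3093·(1/20 + 1/8)] = -0.301
df = n₁ + n₂ − 2 = 26
Two-sided p-value ≈ 0.766
Since p ≈ 0.766 > α = 0.025, fail to reject H0; the evidence is not statistically significant.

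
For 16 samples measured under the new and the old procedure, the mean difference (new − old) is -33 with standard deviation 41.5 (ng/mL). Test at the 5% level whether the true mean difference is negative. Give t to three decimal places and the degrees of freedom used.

H0: μ_d = 0; H1: μ_d < 0 (paired t-test on the differences, left-tailed).
t = d̄/(s_d/√n) = -33/(41.5/√16) = -3.181
df = n − 1 = 15
p-value = P(T ≤ -3.181) ≈ 0.0031
Since p ≈ 0.0031 < α = 0.05, reject H0; the data support H1.

t = -3.181, df = 15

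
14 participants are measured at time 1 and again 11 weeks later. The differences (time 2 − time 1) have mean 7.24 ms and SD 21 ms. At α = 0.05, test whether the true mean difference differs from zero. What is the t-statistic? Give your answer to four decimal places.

1.2900

H0: μ_d = 0; H1: μ_d ≠ 0 (paired t-test on the differences, two-sided).
t = d̄/(s_d/√n) = 7.24/(21/√14) = 1.2900
df = n − 1 = 13
Two-sided p-value ≈ 0.220
Since p ≈ 0.220 > α = 0.05, fail to reject H0; the data do not provide sufficient evidence against H0.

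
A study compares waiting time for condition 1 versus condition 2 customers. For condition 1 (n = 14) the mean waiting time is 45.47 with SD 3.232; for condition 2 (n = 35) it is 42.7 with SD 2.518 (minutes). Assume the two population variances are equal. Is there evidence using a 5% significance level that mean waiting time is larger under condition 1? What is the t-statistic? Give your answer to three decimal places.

Let group 1 = condition 1, group 2 = condition 2. H0: μ_1 = μ_2; H1: μ_1 > μ_2 (two-sample pooled-variance t-test, right-tailed).
s_p² = [(14−1)·3.232² + (35−1)·2.518²]/(14+35−2) = 7.47589
t = (45.47 − 42.7)/√[7.47589·(1/14 + 1/35)] = 3.204
df = n₁ + n₂ − 2 = 47
p-value = P(T ≥ 3.204) ≈ 0.001
Since p ≈ 0.001 < α = 0.05, reject H0; the evidence is statistically significant.

3.204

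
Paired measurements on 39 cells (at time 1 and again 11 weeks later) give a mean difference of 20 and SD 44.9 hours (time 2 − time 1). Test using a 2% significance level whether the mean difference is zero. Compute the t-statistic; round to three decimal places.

H0: μ_d = 0; H1: μ_d ≠ 0 (paired t-test on the differences, two-sided).
t = d̄/(s_d/√n) = 20/(44.9/√39) = 2.782
df = n − 1 = 38
Two-sided p-value ≈ 0.0084
Since p ≈ 0.0084 < α = 0.02, reject H0; the data support H1.

2.782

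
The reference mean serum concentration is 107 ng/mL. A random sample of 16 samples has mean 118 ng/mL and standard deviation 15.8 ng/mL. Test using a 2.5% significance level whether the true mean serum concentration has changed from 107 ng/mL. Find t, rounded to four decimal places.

H0: μ = 107; H1: μ ≠ 107 (one-sample t-test, two-sided).
t = (x̄ − μ₀)/(s/√n) = (118 − 107)/(15.8/√16) = 2.7848
df = n − 1 = 15
Two-sided p-value ≈ 0.014
Since p ≈ 0.014 < α = 0.025, reject H0; the data support H1.

2.7848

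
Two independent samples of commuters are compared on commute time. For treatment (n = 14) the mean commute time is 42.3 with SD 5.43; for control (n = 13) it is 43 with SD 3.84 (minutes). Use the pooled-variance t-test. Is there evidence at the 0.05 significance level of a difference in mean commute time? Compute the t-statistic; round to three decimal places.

Let group 1 = treatment, group 2 = control. H0: μ_1 = μ_2; H1: μ_1 ≠ μ_2 (two-sample pooled-variance t-test, two-sided).
s_p² = [(14−1)·5.43² + (13−1)·3.84²]/(14+13−2) = 22.41
t = (42.3 − 43)/√[22.41·(1/14 + 1/13)] = -0.384
df = n₁ + n₂ − 2 = 25
Two-sided p-value ≈ 0.704
Since p ≈ 0.704 > α = 0.05, fail to reject H0; the evidence is not statistically significant.

-0.384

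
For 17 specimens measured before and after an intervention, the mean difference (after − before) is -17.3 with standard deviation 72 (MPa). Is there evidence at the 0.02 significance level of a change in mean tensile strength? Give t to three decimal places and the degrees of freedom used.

H0: μ_d = 0; H1: μ_d ≠ 0 (paired t-test on the differences, two-sided).
t = d̄/(s_d/√n) = -17.3/(72/√17) = -0.991
df = n − 1 = 16
Two-sided p-value ≈ 0.337
Since p ≈ 0.337 > α = 0.02, fail to reject H0; the data do not provide sufficient evidence against H0.

t = -0.991, df = 16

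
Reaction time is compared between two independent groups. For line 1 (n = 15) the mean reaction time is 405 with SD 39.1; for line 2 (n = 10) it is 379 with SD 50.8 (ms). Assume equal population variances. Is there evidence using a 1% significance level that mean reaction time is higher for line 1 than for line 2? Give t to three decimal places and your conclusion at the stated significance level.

t = 1.446; fail to reject H0

Let group 1 = line 1, group 2 = line 2. H0: μ_1 = μ_2; H1: μ_1 > μ_2 (two-sample pooled-variance t-test, right-tailed).
s_p² = [(15−1)·39.1² + (10−1)·50.8²]/(15+10−2) = 1940.4
t = (405 − 379)/√[1940.4·(1/15 + 1/10)] = 1.446
df = n₁ + n₂ − 2 = 23
p-value = P(T ≥ 1.446) ≈ 0.0809
Since p ≈ 0.0809 > α = 0.01, fail to reject H0; the data do not provide sufficient evidence against H0.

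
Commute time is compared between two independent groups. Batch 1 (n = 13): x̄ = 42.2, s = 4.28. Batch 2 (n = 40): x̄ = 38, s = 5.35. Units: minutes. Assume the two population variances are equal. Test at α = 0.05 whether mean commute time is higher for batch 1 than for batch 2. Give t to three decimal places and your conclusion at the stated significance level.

Let group 1 = batch 1, group 2 = batch 2. H0: μ_1 = μ_2; H1: μ_1 > μ_2 (two-sample pooled-variance t-test, right-tailed).
s_p² = [(13−1)·4.28² + (40−1)·5.35²]/(13+40−2) = 26.198
t = (42.2 − 38)/√[26.198·(1/13 + 1/40)] = 2.570
df = n₁ + n₂ − 2 = 51
p-value = P(T ≥ 2.570) ≈ 0.0066
Since p ≈ 0.0066 < α = 0.05, reject H0; the data support H1.

t = 2.570; reject H0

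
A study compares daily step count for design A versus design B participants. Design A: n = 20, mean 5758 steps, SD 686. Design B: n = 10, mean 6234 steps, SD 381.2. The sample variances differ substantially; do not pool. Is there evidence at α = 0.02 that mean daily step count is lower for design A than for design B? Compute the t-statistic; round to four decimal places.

Let group 1 = design A, group 2 = design B. H0: μ_1 = μ_2; H1: μ_1 < μ_2 (Welch's two-sample t-test, left-tailed).
t = (x̄_1 − x̄_2)/√(s_1²/n_1 + s_2²/n_2) = (5758 − 6234)/√(686²/20 + 381.2²/10) = -2.4399
Welch–Satterthwaite df ≈ 27.54
p-value = P(T ≤ -2.4399) ≈ 0.011
Since p ≈ 0.011 < α = 0.02, reject H0; the evidence is statistically significant.

-2.4399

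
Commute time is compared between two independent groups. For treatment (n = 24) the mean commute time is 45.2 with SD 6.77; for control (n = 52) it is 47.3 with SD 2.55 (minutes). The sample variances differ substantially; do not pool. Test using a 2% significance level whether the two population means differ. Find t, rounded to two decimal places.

-1.47

Let group 1 = treatment, group 2 = control. H0: μ_1 = μ_2; H1: μ_1 ≠ μ_2 (Welch's two-sample t-test, two-sided).
t = (x̄_1 − x̄_2)/√(s_1²/n_1 + s_2²/n_2) = (45.2 − 47.3)/√(6.77²/24 + 2.55²/52) = -1.47
Welch–Satterthwaite df ≈ 26.06
Two-sided p-value ≈ 0.153
Since p ≈ 0.153 > α = 0.02, fail to reject H0; the evidence is not statistically significant.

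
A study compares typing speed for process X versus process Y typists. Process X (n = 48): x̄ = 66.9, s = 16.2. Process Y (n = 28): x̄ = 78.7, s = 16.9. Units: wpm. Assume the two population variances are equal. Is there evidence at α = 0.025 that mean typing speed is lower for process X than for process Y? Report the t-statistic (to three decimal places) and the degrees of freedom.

Let group 1 = process X, group 2 = process Y. H0: μ_1 = μ_2; H1: μ_1 < μ_2 (two-sample pooled-variance t-test, left-tailed).
s_p² = [(48−1)·16.2² + (28−1)·16.9²]/(48+28−2) = 270.894
t = (66.9 − 78.7)/√[270.894·(1/48 + 1/28)] = -3.015
df = n₁ + n₂ − 2 = 74
p-value = P(T ≤ -3.015) ≈ 0.0018
Since p ≈ 0.0018 < α = 0.025, reject H0; the data support H1.

t = -3.015, df = 74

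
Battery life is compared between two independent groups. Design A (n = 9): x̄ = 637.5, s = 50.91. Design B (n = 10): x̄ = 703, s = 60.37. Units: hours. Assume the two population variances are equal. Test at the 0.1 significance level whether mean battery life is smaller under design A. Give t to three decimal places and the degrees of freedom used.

Let group 1 = design A, group 2 = design B. H0: μ_1 = μ_2; H1: μ_1 < μ_2 (two-sample pooled-variance t-test, left-tailed).
s_p² = [(9−1)·50.91² + (10−1)·60.37²]/(9+10−2) = 3149.14
t = (637.5 − 703)/√[3149.14·(1/9 + 1/10)] = -2.540
df = n₁ + n₂ − 2 = 17
p-value = P(T ≤ -2.540) ≈ 0.011
Since p ≈ 0.011 < α = 0.1, reject H0; the evidence is statistically significant.

t = -2.540, df = 17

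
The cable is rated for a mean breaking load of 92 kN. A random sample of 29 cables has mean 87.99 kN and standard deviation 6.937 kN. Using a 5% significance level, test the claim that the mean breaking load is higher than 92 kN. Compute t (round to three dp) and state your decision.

t = -3.113; fail to reject H0

H0: μ = 92; H1: μ > 92 (one-sample t-test, right-tailed).
t = (x̄ − μ₀)/(s/√n) = (87.99 − 92)/(6.937/√29) = -3.113
df = n − 1 = 28
p-value = P(T ≥ -3.113) ≈ 0.998
Since p ≈ 0.998 > α = 0.05, fail to reject H0; the data do not provide sufficient evidence against H0.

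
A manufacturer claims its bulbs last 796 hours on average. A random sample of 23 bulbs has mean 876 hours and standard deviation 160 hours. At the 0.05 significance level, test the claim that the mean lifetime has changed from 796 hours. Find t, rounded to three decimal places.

H0: μ = 796; H1: μ ≠ 796 (one-sample t-test, two-sided).
t = (x̄ − μ₀)/(s/√n) = (876 − 796)/(160/√23) = 2.398
df = n − 1 = 22
Two-sided p-value ≈ 0.025
Since p ≈ 0.025 < α = 0.05, reject H0; the evidence is statistically significant.

2.398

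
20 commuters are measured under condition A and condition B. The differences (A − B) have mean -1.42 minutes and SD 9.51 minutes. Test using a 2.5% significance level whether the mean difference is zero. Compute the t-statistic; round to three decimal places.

H0: μ_d = 0; H1: μ_d ≠ 0 (paired t-test on the differences, two-sided).
t = d̄/(s_d/√n) = -1.42/(9.51/√20) = -0.668
df = n − 1 = 19
Two-sided p-value ≈ 0.5123
Since p ≈ 0.5123 > α = 0.025, fail to reject H0; the data do not provide sufficient evidence against H0.

-0.668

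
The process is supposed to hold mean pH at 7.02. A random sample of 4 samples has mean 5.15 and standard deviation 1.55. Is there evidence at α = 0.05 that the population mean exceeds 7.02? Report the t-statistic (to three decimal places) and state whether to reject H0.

H0: μ = 7.02; H1: μ > 7.02 (one-sample t-test, right-tailed).
t = (x̄ − μ₀)/(s/√n) = (5.15 − 7.02)/(1.55/√4) = -2.413
df = n − 1 = 3
p-value = P(T ≥ -2.413) ≈ 0.953
Since p ≈ 0.953 > α = 0.05, fail to reject H0; the evidence is not statistically significant.

t = -2.413; fail to reject H0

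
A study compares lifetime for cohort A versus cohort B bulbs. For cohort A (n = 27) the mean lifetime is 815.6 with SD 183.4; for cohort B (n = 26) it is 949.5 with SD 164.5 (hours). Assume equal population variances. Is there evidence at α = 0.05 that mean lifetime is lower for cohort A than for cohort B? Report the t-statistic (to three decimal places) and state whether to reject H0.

t = -2.794; reject H0

Let group 1 = cohort A, group 2 = cohort B. H0: μ_1 = μ_2; H1: μ_1 < μ_2 (two-sample pooled-variance t-test, left-tailed).
s_p² = [(27−1)·183.4² + (26−1)·164.5²]/(27+26−2) = 30412.4
t = (815.6 − 949.5)/√[30412.4·(1/27 + 1/26)] = -2.794
df = n₁ + n₂ − 2 = 51
p-value = P(T ≤ -2.794) ≈ 0.0037
Since p ≈ 0.0037 < α = 0.05, reject H0; the data support H1.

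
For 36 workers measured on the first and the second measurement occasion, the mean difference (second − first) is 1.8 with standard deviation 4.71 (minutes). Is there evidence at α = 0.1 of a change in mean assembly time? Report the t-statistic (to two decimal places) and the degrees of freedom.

t = 2.29, df = 35

H0: μ_d = 0; H1: μ_d ≠ 0 (paired t-test on the differences, two-sided).
t = d̄/(s_d/√n) = 1.8/(4.71/√36) = 2.29
df = n − 1 = 35
Two-sided p-value ≈ 0.028
Since p ≈ 0.028 < α = 0.1, reject H0; the data support H1.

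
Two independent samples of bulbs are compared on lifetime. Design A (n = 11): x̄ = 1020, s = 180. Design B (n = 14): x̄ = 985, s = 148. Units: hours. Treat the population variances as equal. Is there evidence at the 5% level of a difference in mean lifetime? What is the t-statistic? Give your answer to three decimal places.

0.534

Let group 1 = design A, group 2 = design B. H0: μ_1 = μ_2; H1: μ_1 ≠ μ_2 (two-sample pooled-variance t-test, two-sided).
s_p² = [(11−1)·180² + (14−1)·148²]/(11+14−2) = 26467.5
t = (1020 − 985)/√[26467.5·(1/11 + 1/14)] = 0.534
df = n₁ + n₂ − 2 = 23
Two-sided p-value ≈ 0.598
Since p ≈ 0.598 > α = 0.05, fail to reject H0; the data do not provide sufficient evidence against H0.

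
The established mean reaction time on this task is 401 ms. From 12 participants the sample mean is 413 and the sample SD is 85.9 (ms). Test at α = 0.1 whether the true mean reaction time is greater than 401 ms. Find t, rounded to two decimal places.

H0: μ = 401; H1: μ > 401 (one-sample t-test, right-tailed).
t = (x̄ − μ₀)/(s/√n) = (413 − 401)/(85.9/√12) = 0.48
df = n − 1 = 11
p-value = P(T ≥ 0.48) ≈ 0.3190
Since p ≈ 0.3190 > α = 0.1, fail to reject H0; the evidence is not statistically significant.

0.48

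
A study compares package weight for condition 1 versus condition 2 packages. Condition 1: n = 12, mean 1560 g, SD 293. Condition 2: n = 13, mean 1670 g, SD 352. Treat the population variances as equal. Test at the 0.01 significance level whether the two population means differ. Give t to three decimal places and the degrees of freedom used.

t = -0.845, df = 23

Let group 1 = condition 1, group 2 = condition 2. H0: μ_1 = μ_2; H1: μ_1 ≠ μ_2 (two-sample pooled-variance t-test, two-sided).
s_p² = [(12−1)·293² + (13−1)·352²]/(12+13−2) = 105704
t = (1560 − 1670)/√[105704·(1/12 + 1/13)] = -0.845
df = n₁ + n₂ − 2 = 23
Two-sided p-value ≈ 0.4067
Since p ≈ 0.4067 > α = 0.01, fail to reject H0; the data do not provide sufficient evidence against H0.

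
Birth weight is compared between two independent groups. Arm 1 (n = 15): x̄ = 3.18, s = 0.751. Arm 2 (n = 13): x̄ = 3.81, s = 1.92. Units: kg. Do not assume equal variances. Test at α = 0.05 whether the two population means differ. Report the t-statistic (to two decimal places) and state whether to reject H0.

t = -1.11; fail to reject H0

Let group 1 = arm 1, group 2 = arm 2. H0: μ_1 = μ_2; H1: μ_1 ≠ μ_2 (Welch's two-sample t-test, two-sided).
t = (x̄_1 − x̄_2)/√(s_1²/n_1 + s_2²/n_2) = (3.18 − 3.81)/√(0.751²/15 + 1.92²/13) = -1.11
Welch–Satterthwaite df ≈ 15.16
Two-sided p-value ≈ 0.2836
Since p ≈ 0.2836 > α = 0.05, fail to reject H0; the data do not provide sufficient evidence against H0.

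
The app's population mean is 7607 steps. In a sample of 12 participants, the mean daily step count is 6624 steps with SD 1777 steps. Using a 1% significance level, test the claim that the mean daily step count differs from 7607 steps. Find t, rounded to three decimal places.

H0: μ = 7607; H1: μ ≠ 7607 (one-sample t-test, two-sided).
t = (x̄ − μ₀)/(s/√n) = (6624 − 7607)/(1777/√12) = -1.916
df = n − 1 = 11
Two-sided p-value ≈ 0.0817
Since p ≈ 0.0817 > α = 0.01, fail to reject H0; the evidence is not statistically significant.

-1.916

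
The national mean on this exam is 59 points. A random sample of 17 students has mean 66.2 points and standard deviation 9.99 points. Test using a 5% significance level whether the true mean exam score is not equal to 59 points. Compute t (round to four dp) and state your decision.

t = 2.9716; reject H0

H0: μ = 59; H1: μ ≠ 59 (one-sample t-test, two-sided).
t = (x̄ − μ₀)/(s/√n) = (66.2 − 59)/(9.99/√17) = 2.9716
df = n − 1 = 16
Two-sided p-value ≈ 0.009
Since p ≈ 0.009 < α = 0.05, reject H0; the data support H1.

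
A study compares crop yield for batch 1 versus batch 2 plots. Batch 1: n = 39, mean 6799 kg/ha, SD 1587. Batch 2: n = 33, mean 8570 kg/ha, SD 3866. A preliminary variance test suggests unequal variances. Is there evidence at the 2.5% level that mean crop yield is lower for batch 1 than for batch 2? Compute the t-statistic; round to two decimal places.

Let group 1 = batch 1, group 2 = batch 2. H0: μ_1 = μ_2; H1: μ_1 < μ_2 (Welch's two-sample t-test, left-tailed).
t = (x̄_1 − x̄_2)/√(s_1²/n_1 + s_2²/n_2) = (6799 − 8570)/√(1587²/39 + 3866²/33) = -2.46
Welch–Satterthwaite df ≈ 41.07
p-value = P(T ≤ -2.46) ≈ 0.009
Since p ≈ 0.009 < α = 0.025, reject H0; the data support H1.

-2.46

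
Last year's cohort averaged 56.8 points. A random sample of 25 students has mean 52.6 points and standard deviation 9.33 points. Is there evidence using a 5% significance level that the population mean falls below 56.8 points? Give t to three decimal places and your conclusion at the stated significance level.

H0: μ = 56.8; H1: μ < 56.8 (one-sample t-test, left-tailed).
t = (x̄ − μ₀)/(s/√n) = (52.6 − 56.8)/(9.33/√25) = -2.251
df = n − 1 = 24
p-value = P(T ≤ -2.251) ≈ 0.017
Since p ≈ 0.017 < α = 0.05, reject H0; the evidence is statistically significant.

t = -2.251; reject H0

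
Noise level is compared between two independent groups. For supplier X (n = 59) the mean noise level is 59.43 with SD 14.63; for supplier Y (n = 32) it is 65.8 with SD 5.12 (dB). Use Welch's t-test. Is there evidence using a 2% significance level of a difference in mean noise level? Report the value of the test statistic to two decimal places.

-3.02

Let group 1 = supplier X, group 2 = supplier Y. H0: μ_1 = μ_2; H1: μ_1 ≠ μ_2 (Welch's two-sample t-test, two-sided).
t = (x̄_1 − x̄_2)/√(s_1²/n_1 + s_2²/n_2) = (59.43 − 65.8)/√(14.63²/59 + 5.12²/32) = -3.02
Welch–Satterthwaite df ≈ 79.56
Two-sided p-value ≈ 0.003
Since p ≈ 0.003 < α = 0.02, reject H0; the evidence is statistically significant.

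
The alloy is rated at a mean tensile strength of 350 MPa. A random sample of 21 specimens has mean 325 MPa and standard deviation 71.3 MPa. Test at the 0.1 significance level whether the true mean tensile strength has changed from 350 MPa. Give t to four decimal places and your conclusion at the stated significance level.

H0: μ = 350; H1: μ ≠ 350 (one-sample t-test, two-sided).
t = (x̄ − μ₀)/(s/√n) = (325 − 350)/(71.3/√21) = -1.6068
df = n − 1 = 20
Two-sided p-value ≈ 0.124
Since p ≈ 0.124 > α = 0.1, fail to reject H0; the data do not provide sufficient evidence against H0.

t = -1.6068; fail to reject H0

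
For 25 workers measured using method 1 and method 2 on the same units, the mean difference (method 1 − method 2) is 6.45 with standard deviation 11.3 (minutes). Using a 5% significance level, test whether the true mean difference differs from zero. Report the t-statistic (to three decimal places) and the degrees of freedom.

t = 2.854, df = 24

H0: μ_d = 0; H1: μ_d ≠ 0 (paired t-test on the differences, two-sided).
t = d̄/(s_d/√n) = 6.45/(11.3/√25) = 2.854
df = n − 1 = 24
Two-sided p-value ≈ 0.0088
Since p ≈ 0.0088 < α = 0.05, reject H0; the evidence is statistically significant.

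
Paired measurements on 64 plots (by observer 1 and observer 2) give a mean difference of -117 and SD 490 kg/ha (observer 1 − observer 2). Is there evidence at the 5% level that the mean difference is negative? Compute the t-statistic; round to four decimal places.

-1.9102

H0: μ_d = 0; H1: μ_d < 0 (paired t-test on the differences, left-tailed).
t = d̄/(s_d/√n) = -117/(490/√64) = -1.9102
df = n − 1 = 63
p-value = P(T ≤ -1.9102) ≈ 0.030
Since p ≈ 0.030 < α = 0.05, reject H0; the data support H1.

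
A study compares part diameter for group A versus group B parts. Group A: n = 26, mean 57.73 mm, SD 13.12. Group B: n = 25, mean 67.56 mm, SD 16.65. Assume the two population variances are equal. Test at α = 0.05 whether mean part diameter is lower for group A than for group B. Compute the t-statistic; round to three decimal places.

Let group 1 = group A, group 2 = group B. H0: μ_1 = μ_2; H1: μ_1 < μ_2 (two-sample pooled-variance t-test, left-tailed).
s_p² = [(26−1)·13.12² + (25−1)·16.65²]/(26+25−2) = 223.606
t = (57.73 − 67.56)/√[223.606·(1/26 + 1/25)] = -2.347
df = n₁ + n₂ − 2 = 49
p-value = P(T ≤ -2.347) ≈ 0.012
Since p ≈ 0.012 < α = 0.05, reject H0; the evidence is statistically significant.

-2.347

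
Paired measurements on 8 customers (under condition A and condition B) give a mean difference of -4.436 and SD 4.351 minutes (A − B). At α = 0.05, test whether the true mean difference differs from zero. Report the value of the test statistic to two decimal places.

H0: μ_d = 0; H1: μ_d ≠ 0 (paired t-test on the differences, two-sided).
t = d̄/(s_d/√n) = -4.436/(4.351/√8) = -2.88
df = n − 1 = 7
Two-sided p-value ≈ 0.0235
Since p ≈ 0.0235 < α = 0.05, reject H0; the data support H1.

-2.88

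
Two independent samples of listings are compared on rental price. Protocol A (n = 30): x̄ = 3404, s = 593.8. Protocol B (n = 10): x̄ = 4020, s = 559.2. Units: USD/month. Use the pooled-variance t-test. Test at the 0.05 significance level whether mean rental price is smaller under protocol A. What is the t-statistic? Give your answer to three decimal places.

-2.880

Let group 1 = protocol A, group 2 = protocol B. H0: μ_1 = μ_2; H1: μ_1 < μ_2 (two-sample pooled-variance t-test, left-tailed).
s_p² = [(30−1)·593.8² + (10−1)·559.2²]/(30+10−2) = 343150
t = (3404 − 4020)/√[343150·(1/30 + 1/10)] = -2.880
df = n₁ + n₂ − 2 = 38
p-value = P(T ≤ -2.880) ≈ 0.003
Since p ≈ 0.003 < α = 0.05, reject H0; the evidence is statistically significant.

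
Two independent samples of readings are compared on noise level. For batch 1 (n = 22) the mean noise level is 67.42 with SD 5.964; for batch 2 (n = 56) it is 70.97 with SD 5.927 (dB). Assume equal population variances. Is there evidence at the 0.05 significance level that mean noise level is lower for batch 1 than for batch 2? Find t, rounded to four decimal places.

-2.3763

Let group 1 = batch 1, group 2 = batch 2. H0: μ_1 = μ_2; H1: μ_1 < μ_2 (two-sample pooled-variance t-test, left-tailed).
s_p² = [(22−1)·5.964² + (56−1)·5.927²]/(22+56−2) = 35.2509
t = (67.42 − 70.97)/√[35.2509·(1/22 + 1/56)] = -2.3763
df = n₁ + n₂ − 2 = 76
p-value = P(T ≤ -2.3763) ≈ 0.0100
Since p ≈ 0.0100 < α = 0.05, reject H0; the evidence is statistically significant.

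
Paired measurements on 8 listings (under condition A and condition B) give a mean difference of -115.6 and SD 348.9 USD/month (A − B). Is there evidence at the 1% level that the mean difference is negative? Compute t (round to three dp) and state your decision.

t = -0.937; fail to reject H0

H0: μ_d = 0; H1: μ_d < 0 (paired t-test on the differences, left-tailed).
t = d̄/(s_d/√n) = -115.6/(348.9/√8) = -0.937
df = n − 1 = 7
p-value = P(T ≤ -0.937) ≈ 0.1899
Since p ≈ 0.1899 > α = 0.01, fail to reject H0; the evidence is not statistically significant.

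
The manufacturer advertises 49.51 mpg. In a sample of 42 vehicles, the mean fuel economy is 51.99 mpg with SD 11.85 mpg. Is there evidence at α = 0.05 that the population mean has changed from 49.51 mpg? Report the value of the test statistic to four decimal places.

1.3563

H0: μ = 49.51; H1: μ ≠ 49.51 (one-sample t-test, two-sided).
t = (x̄ − μ₀)/(s/√n) = (51.99 − 49.51)/(11.85/√42) = 1.3563
df = n − 1 = 41
Two-sided p-value ≈ 0.1824
Since p ≈ 0.1824 > α = 0.05, fail to reject H0; the data do not provide sufficient evidence against H0.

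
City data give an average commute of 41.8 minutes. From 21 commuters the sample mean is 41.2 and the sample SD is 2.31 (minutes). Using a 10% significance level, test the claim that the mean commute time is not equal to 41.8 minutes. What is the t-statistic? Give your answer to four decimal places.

-1.1903

H0: μ = 41.8; H1: μ ≠ 41.8 (one-sample t-test, two-sided).
t = (x̄ − μ₀)/(s/√n) = (41.2 − 41.8)/(2.31/√21) = -1.1903
df = n − 1 = 20
Two-sided p-value ≈ 0.2479
Since p ≈ 0.2479 > α = 0.1, fail to reject H0; the data do not provide sufficient evidence against H0.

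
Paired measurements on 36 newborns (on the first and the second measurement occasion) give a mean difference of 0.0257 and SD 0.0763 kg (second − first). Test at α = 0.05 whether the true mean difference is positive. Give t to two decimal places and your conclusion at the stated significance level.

H0: μ_d = 0; H1: μ_d > 0 (paired t-test on the differences, right-tailed).
t = d̄/(s_d/√n) = 0.0257/(0.0763/√36) = 2.02
df = n − 1 = 35
p-value = P(T ≥ 2.02) ≈ 0.0255
Since p ≈ 0.0255 < α = 0.05, reject H0; the data support H1.

t = 2.02; reject H0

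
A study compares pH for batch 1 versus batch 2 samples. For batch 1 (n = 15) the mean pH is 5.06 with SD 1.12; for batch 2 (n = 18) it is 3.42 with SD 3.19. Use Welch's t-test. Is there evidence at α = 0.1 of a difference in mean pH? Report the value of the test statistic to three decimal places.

2.036

Let group 1 = batch 1, group 2 = batch 2. H0: μ_1 = μ_2; H1: μ_1 ≠ μ_2 (Welch's two-sample t-test, two-sided).
t = (x̄_1 − x̄_2)/√(s_1²/n_1 + s_2²/n_2) = (5.06 − 3.42)/√(1.12²/15 + 3.19²/18) = 2.036
Welch–Satterthwaite df ≈ 21.82
Two-sided p-value ≈ 0.0541
Since p ≈ 0.0541 < α = 0.1, reject H0; the evidence is statistically significant.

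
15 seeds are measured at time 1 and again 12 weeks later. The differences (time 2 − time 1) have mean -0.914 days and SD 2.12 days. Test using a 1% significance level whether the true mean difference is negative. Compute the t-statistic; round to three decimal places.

H0: μ_d = 0; H1: μ_d < 0 (paired t-test on the differences, left-tailed).
t = d̄/(s_d/√n) = -0.914/(2.12/√15) = -1.670
df = n − 1 = 14
p-value = P(T ≤ -1.670) ≈ 0.059
Since p ≈ 0.059 > α = 0.01, fail to reject H0; the evidence is not statistically significant.

-1.670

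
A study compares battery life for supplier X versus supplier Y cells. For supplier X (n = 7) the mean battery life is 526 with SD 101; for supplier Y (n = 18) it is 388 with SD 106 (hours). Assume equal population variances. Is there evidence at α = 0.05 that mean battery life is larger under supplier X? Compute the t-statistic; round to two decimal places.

2.96

Let group 1 = supplier X, group 2 = supplier Y. H0: μ_1 = μ_2; H1: μ_1 > μ_2 (two-sample pooled-variance t-test, right-tailed).
s_p² = [(7−1)·101² + (18−1)·106²]/(7+18−2) = 10966
t = (526 − 388)/√[10966·(1/7 + 1/18)] = 2.96
df = n₁ + n₂ − 2 = 23
p-value = P(T ≥ 2.96) ≈ 0.004
Since p ≈ 0.004 < α = 0.05, reject H0; the data support H1.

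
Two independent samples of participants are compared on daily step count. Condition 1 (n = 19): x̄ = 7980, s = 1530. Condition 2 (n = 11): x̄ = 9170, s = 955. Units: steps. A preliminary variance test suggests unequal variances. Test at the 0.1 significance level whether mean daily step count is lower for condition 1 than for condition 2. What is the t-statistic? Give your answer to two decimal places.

-2.62

Let group 1 = condition 1, group 2 = condition 2. H0: μ_1 = μ_2; H1: μ_1 < μ_2 (Welch's two-sample t-test, left-tailed).
t = (x̄_1 − x̄_2)/√(s_1²/n_1 + s_2²/n_2) = (7980 − 9170)/√(1530²/19 + 955²/11) = -2.62
Welch–Satterthwaite df ≈ 27.75
p-value = P(T ≤ -2.62) ≈ 0.0070
Since p ≈ 0.0070 < α = 0.1, reject H0; the evidence is statistically significant.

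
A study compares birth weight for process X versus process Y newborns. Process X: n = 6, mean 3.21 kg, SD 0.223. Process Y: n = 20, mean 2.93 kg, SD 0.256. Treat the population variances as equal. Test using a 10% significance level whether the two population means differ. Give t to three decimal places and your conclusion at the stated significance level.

t = 2.411; reject H0

Let group 1 = process X, group 2 = process Y. H0: μ_1 = μ_2; H1: μ_1 ≠ μ_2 (two-sample pooled-variance t-test, two-sided).
s_p² = [(6−1)·0.223² + (20−1)·0.256²]/(6+20−2) = 0.0622429
t = (3.21 − 2.93)/√[0.0622429·(1/6 + 1/20)] = 2.411
df = n₁ + n₂ − 2 = 24
Two-sided p-value ≈ 0.024
Since p ≈ 0.024 < α = 0.1, reject H0; the data support H1.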